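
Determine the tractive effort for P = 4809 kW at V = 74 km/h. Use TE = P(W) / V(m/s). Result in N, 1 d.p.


Convert: P = 4809 kW = 4809000 W
V = 74 / 3.6 = 20.5556 m/s
TE = 4809000 / 20.5556
TE = 233951.4 N

233951.4


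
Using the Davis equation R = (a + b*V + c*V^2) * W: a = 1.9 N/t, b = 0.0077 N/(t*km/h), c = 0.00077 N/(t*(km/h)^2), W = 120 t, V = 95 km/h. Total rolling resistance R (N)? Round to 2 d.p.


b*V = 0.0077 * 95 = 0.7315
c*V^2 = 0.00077 * 9025 = 6.94925
R_per_t = 1.9 + 0.7315 + 6.94925 = 9.58075 N/t
R_total = 9.58075 * 120 = 1149.69 N

1149.69


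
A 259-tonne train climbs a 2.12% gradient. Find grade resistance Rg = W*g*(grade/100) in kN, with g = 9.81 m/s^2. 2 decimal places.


Rg = W * 9.81 * grade / 100
Rg = 259 * 9.81 * 2.12 / 100
Rg = 2540.79 * 0.0212
Rg = 53.86 kN

53.86


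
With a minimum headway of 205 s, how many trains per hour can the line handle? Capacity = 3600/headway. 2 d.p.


Capacity = 3600 / headway
Capacity = 3600 / 205
Capacity = 17.56 trains/hour

17.56


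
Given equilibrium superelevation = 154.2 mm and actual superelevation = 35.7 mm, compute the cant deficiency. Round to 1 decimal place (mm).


Cant deficiency = equilibrium cant - actual cant
CD = 154.2 - 35.7
CD = 118.5 mm

118.5


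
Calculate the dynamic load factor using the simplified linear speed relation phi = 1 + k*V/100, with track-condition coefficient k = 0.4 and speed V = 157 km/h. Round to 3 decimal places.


phi = 1 + k * V / 100
phi = 1 + 0.4 * 157 / 100
phi = 1 + 0.628
phi = 1.628

1.628


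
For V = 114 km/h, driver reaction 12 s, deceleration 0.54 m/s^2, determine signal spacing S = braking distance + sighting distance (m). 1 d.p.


V = 114 / 3.6 = 31.6667 m/s
Braking distance = 31.6667^2 / (2*0.54) = 928.4979 m
Sighting distance = 31.6667 * 12 = 380.0 m
S = 928.4979 + 380.0 = 1308.5 m

1308.5


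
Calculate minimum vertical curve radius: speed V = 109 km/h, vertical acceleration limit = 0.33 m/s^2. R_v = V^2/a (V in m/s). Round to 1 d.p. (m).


Convert speed: V = 109 / 3.6 = 30.2778 m/s
V^2 = 916.7438 m^2/s^2
R_v = 916.7438 / 0.33
R_v = 2778.0 m

2778.0


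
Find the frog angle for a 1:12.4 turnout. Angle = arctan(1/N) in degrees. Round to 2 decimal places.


1/N = 1/12.4 = 0.080645
angle = arctan(0.080645) = 0.080471 rad
angle = 0.080471 * 180/pi = 4.61 degrees

4.61


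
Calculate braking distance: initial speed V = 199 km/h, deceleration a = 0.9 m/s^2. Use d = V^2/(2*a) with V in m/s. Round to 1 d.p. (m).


Convert speed: V = 199 / 3.6 = 55.2778 m/s
V^2 = 3055.6327
d = 3055.6327 / (2 * 0.9)
d = 3055.6327 / 1.8
d = 1697.6 m

1697.6


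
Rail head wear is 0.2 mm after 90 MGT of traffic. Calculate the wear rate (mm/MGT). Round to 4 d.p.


Wear rate = total wear / cumulative tonnage
Rate = 0.2 / 90
Rate = 0.0022 mm/MGT

0.0022


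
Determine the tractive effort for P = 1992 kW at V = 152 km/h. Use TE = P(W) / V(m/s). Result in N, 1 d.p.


Convert: P = 1992 kW = 1992000 W
V = 152 / 3.6 = 42.2222 m/s
TE = 1992000 / 42.2222
TE = 47178.9 N

47178.9


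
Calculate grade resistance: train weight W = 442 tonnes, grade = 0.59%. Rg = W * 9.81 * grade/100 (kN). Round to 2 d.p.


Rg = W * 9.81 * grade / 100
Rg = 442 * 9.81 * 0.59 / 100
Rg = 4336.02 * 0.0059
Rg = 25.58 kN

25.58


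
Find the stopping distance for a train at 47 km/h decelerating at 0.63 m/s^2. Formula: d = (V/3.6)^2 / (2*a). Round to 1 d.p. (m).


Convert speed: V = 47 / 3.6 = 13.0556 m/s
V^2 = 170.4475
d = 170.4475 / (2 * 0.63)
d = 170.4475 / 1.26
d = 135.3 m

135.3


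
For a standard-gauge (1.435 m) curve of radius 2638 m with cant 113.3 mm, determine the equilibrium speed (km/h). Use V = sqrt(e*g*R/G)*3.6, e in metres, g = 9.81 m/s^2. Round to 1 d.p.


Convert cant: e = 113.3 mm = 0.1133 m
V_ms = sqrt(0.1133 * 9.81 * 2638 / 1.435)
V_ms = sqrt(2043.25141) = 45.2023 m/s
V = 45.2023 * 3.6 = 162.7 km/h

162.7


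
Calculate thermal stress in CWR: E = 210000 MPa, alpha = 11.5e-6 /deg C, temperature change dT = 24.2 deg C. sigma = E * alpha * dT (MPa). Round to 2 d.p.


sigma = E * alpha * dT
sigma = 210000 * 11.5e-6 * 24.2
sigma = 2.415 * 24.2
sigma = 58.44 MPa

58.44


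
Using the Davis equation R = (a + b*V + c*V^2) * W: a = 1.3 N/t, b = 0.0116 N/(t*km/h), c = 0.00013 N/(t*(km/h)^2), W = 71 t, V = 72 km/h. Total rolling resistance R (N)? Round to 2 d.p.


b*V = 0.0116 * 72 = 0.8352
c*V^2 = 0.00013 * 5184 = 0.67392
R_per_t = 1.3 + 0.8352 + 0.67392 = 2.80912 N/t
R_total = 2.80912 * 71 = 199.45 N

199.45


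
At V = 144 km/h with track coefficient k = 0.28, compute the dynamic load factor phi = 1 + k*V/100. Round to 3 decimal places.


phi = 1 + k * V / 100
phi = 1 + 0.28 * 144 / 100
phi = 1 + 0.4032
phi = 1.403

1.403


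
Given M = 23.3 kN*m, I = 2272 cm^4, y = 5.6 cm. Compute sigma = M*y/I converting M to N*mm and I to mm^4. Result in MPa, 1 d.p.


Convert units:
M = 23.3 kN*m = 23300000 N*mm
y = 5.6 cm = 56 mm
I = 2272 cm^4 = 22720000 mm^4
sigma = 23300000 * 56 / 22720000
sigma = 57.4 MPa

57.4


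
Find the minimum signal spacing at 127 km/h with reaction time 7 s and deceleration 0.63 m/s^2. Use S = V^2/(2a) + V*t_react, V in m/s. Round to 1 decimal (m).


V = 127 / 3.6 = 35.2778 m/s
Braking distance = 35.2778^2 / (2*0.63) = 987.7156 m
Sighting distance = 35.2778 * 7 = 246.9444 m
S = 987.7156 + 246.9444 = 1234.7 m

1234.7


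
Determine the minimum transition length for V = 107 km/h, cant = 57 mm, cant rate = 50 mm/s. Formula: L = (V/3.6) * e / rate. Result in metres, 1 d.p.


Convert speed: V = 107 / 3.6 = 29.7222 m/s
L = 29.7222 * 57 / 50
L = 1694.1667 / 50
L = 33.9 m

33.9


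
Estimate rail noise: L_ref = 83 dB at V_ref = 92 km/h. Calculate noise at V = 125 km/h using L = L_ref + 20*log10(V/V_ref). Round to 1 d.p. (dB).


V/V_ref = 125 / 92 = 1.358696
log10(1.358696) = 0.133122
20 * 0.133122 = 2.6624
L = 83 + 2.6624 = 85.7 dB

85.7


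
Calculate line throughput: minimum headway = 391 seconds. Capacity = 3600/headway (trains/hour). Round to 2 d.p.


Capacity = 3600 / headway
Capacity = 3600 / 391
Capacity = 9.21 trains/hour

9.21


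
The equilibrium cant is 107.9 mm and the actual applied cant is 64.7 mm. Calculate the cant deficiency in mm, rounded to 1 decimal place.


Cant deficiency = equilibrium cant - actual cant
CD = 107.9 - 64.7
CD = 43.2 mm

43.2


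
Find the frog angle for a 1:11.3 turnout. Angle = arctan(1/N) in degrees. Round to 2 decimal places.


1/N = 1/11.3 = 0.088496
angle = arctan(0.088496) = 0.088266 rad
angle = 0.088266 * 180/pi = 5.06 degrees

5.06


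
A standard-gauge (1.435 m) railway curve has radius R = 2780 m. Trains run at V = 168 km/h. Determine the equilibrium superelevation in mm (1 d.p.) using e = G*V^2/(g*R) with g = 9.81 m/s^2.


Convert speed: V = 168 / 3.6 = 46.6667 m/s
Apply formula: e = 1.435 * 46.6667^2 / (9.81 * 2780)
e = 1.435 * 2177.7778 / 27271.8
e = 0.114591 m = 114.6 mm

114.6


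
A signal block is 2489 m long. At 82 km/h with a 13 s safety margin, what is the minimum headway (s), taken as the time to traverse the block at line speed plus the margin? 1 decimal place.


V = 82 / 3.6 = 22.7778 m/s
Block traversal time = 2489 / 22.7778 = 109.2732 s
Headway = 109.2732 + 13
Headway = 122.3 s

122.3


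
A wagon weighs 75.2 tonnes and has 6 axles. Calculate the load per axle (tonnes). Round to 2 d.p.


Load per axle = total weight / number of axles
Load = 75.2 / 6
Load = 12.53 tonnes

12.53


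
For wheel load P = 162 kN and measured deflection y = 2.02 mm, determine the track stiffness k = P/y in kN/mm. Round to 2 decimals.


Track stiffness k = P / y
k = 162 / 2.02
k = 80.20 kN/mm

80.20


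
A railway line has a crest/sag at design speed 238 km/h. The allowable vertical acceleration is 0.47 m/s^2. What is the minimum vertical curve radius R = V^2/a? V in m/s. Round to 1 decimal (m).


Convert speed: V = 238 / 3.6 = 66.1111 m/s
V^2 = 4370.679 m^2/s^2
R_v = 4370.679 / 0.47
R_v = 9299.3 m

9299.3


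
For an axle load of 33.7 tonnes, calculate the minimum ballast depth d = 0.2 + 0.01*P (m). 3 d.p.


d = 0.2 + 0.01 * 33.7
d = 0.2 + 0.337
d = 0.537 m

0.537


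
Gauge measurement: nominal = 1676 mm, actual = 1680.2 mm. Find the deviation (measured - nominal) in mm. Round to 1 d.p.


Deviation = measured - nominal
Deviation = 1680.2 - 1676
Deviation = 4.2 mm

4.2


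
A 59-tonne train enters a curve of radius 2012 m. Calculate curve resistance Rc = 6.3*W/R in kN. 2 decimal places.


Rc = 6.3 * W / R
Rc = 6.3 * 59 / 2012
Rc = 371.7 / 2012
Rc = 0.18 kN

0.18


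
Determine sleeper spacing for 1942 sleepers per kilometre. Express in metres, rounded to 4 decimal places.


Spacing = 1000 m / number of sleepers
Spacing = 1000 / 1942
Spacing = 0.5149 m

0.5149


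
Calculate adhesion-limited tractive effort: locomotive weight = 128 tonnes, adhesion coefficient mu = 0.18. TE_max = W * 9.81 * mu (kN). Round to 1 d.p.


TE_max = W * g * mu
TE_max = 128 * 9.81 * 0.18
TE_max = 1255.68 * 0.18
TE_max = 226.0 kN

226.0


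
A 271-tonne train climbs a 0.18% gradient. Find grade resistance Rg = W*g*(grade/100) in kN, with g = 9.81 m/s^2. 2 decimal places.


Rg = W * 9.81 * grade / 100
Rg = 271 * 9.81 * 0.18 / 100
Rg = 2658.51 * 0.0018
Rg = 4.79 kN

4.79


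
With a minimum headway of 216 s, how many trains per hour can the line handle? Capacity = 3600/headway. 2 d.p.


Capacity = 3600 / headway
Capacity = 3600 / 216
Capacity = 16.67 trains/hour

16.67


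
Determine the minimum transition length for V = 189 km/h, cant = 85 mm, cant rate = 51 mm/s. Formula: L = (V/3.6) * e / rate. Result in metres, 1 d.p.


Convert speed: V = 189 / 3.6 = 52.5 m/s
L = 52.5 * 85 / 51
L = 4462.5 / 51
L = 87.5 m

87.5


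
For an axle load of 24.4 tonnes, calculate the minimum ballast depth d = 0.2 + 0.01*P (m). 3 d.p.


d = 0.2 + 0.01 * 24.4
d = 0.2 + 0.244
d = 0.444 m

0.444


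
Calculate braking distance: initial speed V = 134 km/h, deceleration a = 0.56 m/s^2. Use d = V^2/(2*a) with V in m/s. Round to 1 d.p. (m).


Convert speed: V = 134 / 3.6 = 37.2222 m/s
V^2 = 1385.4938
d = 1385.4938 / (2 * 0.56)
d = 1385.4938 / 1.12
d = 1237.0 m

1237.0


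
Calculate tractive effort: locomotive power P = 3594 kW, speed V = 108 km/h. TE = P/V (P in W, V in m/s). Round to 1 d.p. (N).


Convert: P = 3594 kW = 3594000 W
V = 108 / 3.6 = 30.0 m/s
TE = 3594000 / 30.0
TE = 119800.0 N

119800.0


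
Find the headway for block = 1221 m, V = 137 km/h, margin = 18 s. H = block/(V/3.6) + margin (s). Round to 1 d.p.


V = 137 / 3.6 = 38.0556 m/s
Block traversal time = 1221 / 38.0556 = 32.0847 s
Headway = 32.0847 + 18
Headway = 50.1 s

50.1


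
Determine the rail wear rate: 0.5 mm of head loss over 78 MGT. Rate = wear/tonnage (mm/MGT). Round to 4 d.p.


Wear rate = total wear / cumulative tonnage
Rate = 0.5 / 78
Rate = 0.0064 mm/MGT

0.0064


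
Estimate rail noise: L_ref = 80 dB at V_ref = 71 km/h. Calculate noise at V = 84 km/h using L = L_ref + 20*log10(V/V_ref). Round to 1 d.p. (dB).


V/V_ref = 84 / 71 = 1.183099
log10(1.183099) = 0.073021
20 * 0.073021 = 1.4604
L = 80 + 1.4604 = 81.5 dB

81.5


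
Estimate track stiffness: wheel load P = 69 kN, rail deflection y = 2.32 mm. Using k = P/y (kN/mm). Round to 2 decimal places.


Track stiffness k = P / y
k = 69 / 2.32
k = 29.74 kN/mm

29.74


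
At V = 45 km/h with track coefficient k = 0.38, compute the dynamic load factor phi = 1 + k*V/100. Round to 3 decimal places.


phi = 1 + k * V / 100
phi = 1 + 0.38 * 45 / 100
phi = 1 + 0.171
phi = 1.171

1.171


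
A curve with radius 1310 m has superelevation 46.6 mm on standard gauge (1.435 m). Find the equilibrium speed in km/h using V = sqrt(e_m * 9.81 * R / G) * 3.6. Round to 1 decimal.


Convert cant: e = 46.6 mm = 0.0466 m
V_ms = sqrt(0.0466 * 9.81 * 1310 / 1.435)
V_ms = sqrt(417.32492) = 20.4285 m/s
V = 20.4285 * 3.6 = 73.5 km/h

73.5


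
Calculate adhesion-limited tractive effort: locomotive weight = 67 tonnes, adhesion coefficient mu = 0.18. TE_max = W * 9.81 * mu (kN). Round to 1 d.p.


TE_max = W * g * mu
TE_max = 67 * 9.81 * 0.18
TE_max = 657.27 * 0.18
TE_max = 118.3 kN

118.3


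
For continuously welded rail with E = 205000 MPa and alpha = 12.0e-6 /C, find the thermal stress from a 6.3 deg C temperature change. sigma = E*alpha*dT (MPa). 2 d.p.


sigma = E * alpha * dT
sigma = 205000 * 12.0e-6 * 6.3
sigma = 2.46 * 6.3
sigma = 15.50 MPa

15.50


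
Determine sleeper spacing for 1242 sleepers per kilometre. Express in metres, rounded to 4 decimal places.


Spacing = 1000 m / number of sleepers
Spacing = 1000 / 1242
Spacing = 0.8052 m

0.8052


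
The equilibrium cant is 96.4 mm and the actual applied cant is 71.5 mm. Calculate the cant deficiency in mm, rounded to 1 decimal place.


Cant deficiency = equilibrium cant - actual cant
CD = 96.4 - 71.5
CD = 24.9 mm

24.9


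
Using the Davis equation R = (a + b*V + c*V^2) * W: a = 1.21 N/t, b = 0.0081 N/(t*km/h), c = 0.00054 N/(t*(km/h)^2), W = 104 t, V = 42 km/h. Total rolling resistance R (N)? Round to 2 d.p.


b*V = 0.0081 * 42 = 0.3402
c*V^2 = 0.00054 * 1764 = 0.95256
R_per_t = 1.21 + 0.3402 + 0.95256 = 2.50276 N/t
R_total = 2.50276 * 104 = 260.29 N

260.29


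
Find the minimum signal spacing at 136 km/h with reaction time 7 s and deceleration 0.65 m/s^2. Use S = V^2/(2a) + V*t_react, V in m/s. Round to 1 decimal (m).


V = 136 / 3.6 = 37.7778 m/s
Braking distance = 37.7778^2 / (2*0.65) = 1097.8158 m
Sighting distance = 37.7778 * 7 = 264.4444 m
S = 1097.8158 + 264.4444 = 1362.3 m

1362.3


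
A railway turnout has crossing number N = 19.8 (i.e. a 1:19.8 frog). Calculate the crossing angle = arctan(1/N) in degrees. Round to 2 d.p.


1/N = 1/19.8 = 0.050505
angle = arctan(0.050505) = 0.050462 rad
angle = 0.050462 * 180/pi = 2.89 degrees

2.89


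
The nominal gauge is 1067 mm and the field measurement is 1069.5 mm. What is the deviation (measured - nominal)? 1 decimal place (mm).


Deviation = measured - nominal
Deviation = 1069.5 - 1067
Deviation = 2.5 mm

2.5


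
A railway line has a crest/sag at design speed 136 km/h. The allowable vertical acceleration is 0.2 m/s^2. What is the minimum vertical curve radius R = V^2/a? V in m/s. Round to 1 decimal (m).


Convert speed: V = 136 / 3.6 = 37.7778 m/s
V^2 = 1427.1605 m^2/s^2
R_v = 1427.1605 / 0.2
R_v = 7135.8 m

7135.8


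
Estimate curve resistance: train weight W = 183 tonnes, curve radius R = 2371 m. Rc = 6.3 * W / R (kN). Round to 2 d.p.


Rc = 6.3 * W / R
Rc = 6.3 * 183 / 2371
Rc = 1152.9 / 2371
Rc = 0.49 kN

0.49


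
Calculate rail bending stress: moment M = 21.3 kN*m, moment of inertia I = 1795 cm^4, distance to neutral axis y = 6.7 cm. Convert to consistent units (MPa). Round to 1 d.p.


Convert units:
M = 21.3 kN*m = 21300000 N*mm
y = 6.7 cm = 67 mm
I = 1795 cm^4 = 17950000 mm^4
sigma = 21300000 * 67 / 17950000
sigma = 79.5 MPa

79.5


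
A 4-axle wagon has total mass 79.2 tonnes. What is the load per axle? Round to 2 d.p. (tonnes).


Load per axle = total weight / number of axles
Load = 79.2 / 4
Load = 19.80 tonnes

19.80


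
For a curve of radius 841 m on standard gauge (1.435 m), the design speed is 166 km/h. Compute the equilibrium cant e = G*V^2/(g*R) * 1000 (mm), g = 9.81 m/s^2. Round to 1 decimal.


Convert speed: V = 166 / 3.6 = 46.1111 m/s
Apply formula: e = 1.435 * 46.1111^2 / (9.81 * 841)
e = 1.435 * 2126.2346 / 8250.21
e = 0.369827 m = 369.8 mm

369.8


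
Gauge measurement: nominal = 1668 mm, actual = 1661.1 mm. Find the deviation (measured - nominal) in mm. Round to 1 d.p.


Deviation = measured - nominal
Deviation = 1661.1 - 1668
Deviation = -6.9 mm

-6.9


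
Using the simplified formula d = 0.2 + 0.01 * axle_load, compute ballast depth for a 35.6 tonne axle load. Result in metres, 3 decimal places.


d = 0.2 + 0.01 * 35.6
d = 0.2 + 0.356
d = 0.556 m

0.556


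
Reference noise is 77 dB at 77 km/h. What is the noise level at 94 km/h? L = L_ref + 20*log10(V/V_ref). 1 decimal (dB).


V/V_ref = 94 / 77 = 1.220779
log10(1.220779) = 0.086637
20 * 0.086637 = 1.7327
L = 77 + 1.7327 = 78.7 dB

78.7


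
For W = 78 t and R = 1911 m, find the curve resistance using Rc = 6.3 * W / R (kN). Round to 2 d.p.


Rc = 6.3 * W / R
Rc = 6.3 * 78 / 1911
Rc = 491.4 / 1911
Rc = 0.26 kN

0.26


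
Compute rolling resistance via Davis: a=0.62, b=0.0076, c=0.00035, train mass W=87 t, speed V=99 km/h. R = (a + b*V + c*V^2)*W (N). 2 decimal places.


b*V = 0.0076 * 99 = 0.7524
c*V^2 = 0.00035 * 9801 = 3.43035
R_per_t = 0.62 + 0.7524 + 3.43035 = 4.80275 N/t
R_total = 4.80275 * 87 = 417.84 N

417.84


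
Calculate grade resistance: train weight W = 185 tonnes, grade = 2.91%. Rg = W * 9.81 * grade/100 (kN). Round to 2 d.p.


Rg = W * 9.81 * grade / 100
Rg = 185 * 9.81 * 2.91 / 100
Rg = 1814.85 * 0.0291
Rg = 52.81 kN

52.81


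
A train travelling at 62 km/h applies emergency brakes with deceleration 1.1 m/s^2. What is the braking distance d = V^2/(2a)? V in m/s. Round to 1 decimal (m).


Convert speed: V = 62 / 3.6 = 17.2222 m/s
V^2 = 296.6049
d = 296.6049 / (2 * 1.1)
d = 296.6049 / 2.2
d = 134.8 m

134.8


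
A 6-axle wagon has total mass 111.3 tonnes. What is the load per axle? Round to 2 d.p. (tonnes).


Load per axle = total weight / number of axles
Load = 111.3 / 6
Load = 18.55 tonnes

18.55


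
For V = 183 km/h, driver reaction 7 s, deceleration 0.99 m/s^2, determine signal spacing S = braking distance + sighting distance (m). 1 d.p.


V = 183 / 3.6 = 50.8333 m/s
Braking distance = 50.8333^2 / (2*0.99) = 1305.0645 m
Sighting distance = 50.8333 * 7 = 355.8333 m
S = 1305.0645 + 355.8333 = 1660.9 m

1660.9


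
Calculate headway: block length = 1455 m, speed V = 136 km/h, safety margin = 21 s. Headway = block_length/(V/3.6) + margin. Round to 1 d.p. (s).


V = 136 / 3.6 = 37.7778 m/s
Block traversal time = 1455 / 37.7778 = 38.5147 s
Headway = 38.5147 + 21
Headway = 59.5 s

59.5


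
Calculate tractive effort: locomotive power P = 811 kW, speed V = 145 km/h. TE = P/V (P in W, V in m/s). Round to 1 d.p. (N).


Convert: P = 811 kW = 811000 W
V = 145 / 3.6 = 40.2778 m/s
TE = 811000 / 40.2778
TE = 20135.2 N

20135.2


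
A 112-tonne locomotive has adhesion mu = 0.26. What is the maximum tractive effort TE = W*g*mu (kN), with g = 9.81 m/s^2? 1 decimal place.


TE_max = W * g * mu
TE_max = 112 * 9.81 * 0.26
TE_max = 1098.72 * 0.26
TE_max = 285.7 kN

285.7


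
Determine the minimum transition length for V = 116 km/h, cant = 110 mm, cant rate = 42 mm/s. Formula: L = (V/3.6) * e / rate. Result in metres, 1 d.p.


Convert speed: V = 116 / 3.6 = 32.2222 m/s
L = 32.2222 * 110 / 42
L = 3544.4444 / 42
L = 84.4 m

84.4


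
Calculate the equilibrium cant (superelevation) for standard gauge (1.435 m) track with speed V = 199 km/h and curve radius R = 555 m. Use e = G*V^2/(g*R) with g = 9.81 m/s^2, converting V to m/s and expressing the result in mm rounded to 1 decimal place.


Convert speed: V = 199 / 3.6 = 55.2778 m/s
Apply formula: e = 1.435 * 55.2778^2 / (9.81 * 555)
e = 1.435 * 3055.6327 / 5444.55
e = 0.805362 m = 805.4 mm

805.4


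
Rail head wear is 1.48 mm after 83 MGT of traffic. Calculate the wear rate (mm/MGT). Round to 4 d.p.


Wear rate = total wear / cumulative tonnage
Rate = 1.48 / 83
Rate = 0.0178 mm/MGT

0.0178


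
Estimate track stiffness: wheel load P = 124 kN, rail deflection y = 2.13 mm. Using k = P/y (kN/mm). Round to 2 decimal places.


Track stiffness k = P / y
k = 124 / 2.13
k = 58.22 kN/mm

58.22


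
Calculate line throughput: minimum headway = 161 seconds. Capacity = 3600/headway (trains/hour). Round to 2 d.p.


Capacity = 3600 / headway
Capacity = 3600 / 161
Capacity = 22.36 trains/hour

22.36


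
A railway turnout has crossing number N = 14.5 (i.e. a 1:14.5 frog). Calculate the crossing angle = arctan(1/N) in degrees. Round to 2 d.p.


1/N = 1/14.5 = 0.068966
angle = arctan(0.068966) = 0.068856 rad
angle = 0.068856 * 180/pi = 3.95 degrees

3.95


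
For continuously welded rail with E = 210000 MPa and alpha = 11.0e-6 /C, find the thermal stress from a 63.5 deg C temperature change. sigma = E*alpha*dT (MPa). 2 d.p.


sigma = E * alpha * dT
sigma = 210000 * 11.0e-6 * 63.5
sigma = 2.31 * 63.5
sigma = 146.69 MPa

146.69


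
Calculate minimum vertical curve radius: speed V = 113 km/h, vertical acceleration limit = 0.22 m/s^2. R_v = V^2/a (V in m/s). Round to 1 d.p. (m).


Convert speed: V = 113 / 3.6 = 31.3889 m/s
V^2 = 985.2623 m^2/s^2
R_v = 985.2623 / 0.22
R_v = 4478.5 m

4478.5


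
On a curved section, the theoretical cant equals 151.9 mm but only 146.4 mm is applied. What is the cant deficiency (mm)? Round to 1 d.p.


Cant deficiency = equilibrium cant - actual cant
CD = 151.9 - 146.4
CD = 5.5 mm

5.5


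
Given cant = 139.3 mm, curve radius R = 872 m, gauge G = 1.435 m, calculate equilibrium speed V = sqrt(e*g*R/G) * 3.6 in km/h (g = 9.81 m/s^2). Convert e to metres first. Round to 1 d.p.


Convert cant: e = 139.3 mm = 0.1393 m
V_ms = sqrt(0.1393 * 9.81 * 872 / 1.435)
V_ms = sqrt(830.394966) = 28.8166 m/s
V = 28.8166 * 3.6 = 103.7 km/h

103.7


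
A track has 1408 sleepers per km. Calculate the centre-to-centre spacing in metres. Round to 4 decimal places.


Spacing = 1000 m / number of sleepers
Spacing = 1000 / 1408
Spacing = 0.7102 m

0.7102


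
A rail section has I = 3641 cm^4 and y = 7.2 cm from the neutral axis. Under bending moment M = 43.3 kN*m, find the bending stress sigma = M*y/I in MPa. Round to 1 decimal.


Convert units:
M = 43.3 kN*m = 43300000 N*mm
y = 7.2 cm = 72 mm
I = 3641 cm^4 = 36410000 mm^4
sigma = 43300000 * 72 / 36410000
sigma = 85.6 MPa

85.6


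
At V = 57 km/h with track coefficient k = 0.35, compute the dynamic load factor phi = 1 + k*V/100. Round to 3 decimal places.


phi = 1 + k * V / 100
phi = 1 + 0.35 * 57 / 100
phi = 1 + 0.1995
phi = 1.200

1.200


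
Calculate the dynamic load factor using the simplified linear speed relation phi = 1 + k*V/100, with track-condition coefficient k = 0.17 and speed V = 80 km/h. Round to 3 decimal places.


phi = 1 + k * V / 100
phi = 1 + 0.17 * 80 / 100
phi = 1 + 0.136
phi = 1.136

1.136


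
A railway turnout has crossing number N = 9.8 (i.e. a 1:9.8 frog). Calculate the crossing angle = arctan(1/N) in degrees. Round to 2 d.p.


1/N = 1/9.8 = 0.102041
angle = arctan(0.102041) = 0.101689 rad
angle = 0.101689 * 180/pi = 5.83 degrees

5.83


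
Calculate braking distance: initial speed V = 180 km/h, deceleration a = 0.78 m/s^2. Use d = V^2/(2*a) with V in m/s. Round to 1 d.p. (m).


Convert speed: V = 180 / 3.6 = 50.0 m/s
V^2 = 2500.0
d = 2500.0 / (2 * 0.78)
d = 2500.0 / 1.56
d = 1602.6 m

1602.6


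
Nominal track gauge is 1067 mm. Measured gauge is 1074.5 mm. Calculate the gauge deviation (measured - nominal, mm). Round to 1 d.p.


Deviation = measured - nominal
Deviation = 1074.5 - 1067
Deviation = 7.5 mm

7.5


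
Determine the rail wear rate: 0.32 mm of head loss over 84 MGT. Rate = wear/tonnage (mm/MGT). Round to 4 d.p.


Wear rate = total wear / cumulative tonnage
Rate = 0.32 / 84
Rate = 0.0038 mm/MGT

0.0038


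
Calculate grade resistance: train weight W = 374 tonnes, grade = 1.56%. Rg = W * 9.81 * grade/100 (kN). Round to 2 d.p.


Rg = W * 9.81 * grade / 100
Rg = 374 * 9.81 * 1.56 / 100
Rg = 3668.94 * 0.0156
Rg = 57.24 kN

57.24


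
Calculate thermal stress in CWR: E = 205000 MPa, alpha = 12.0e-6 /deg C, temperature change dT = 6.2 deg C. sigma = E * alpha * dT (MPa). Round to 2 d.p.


sigma = E * alpha * dT
sigma = 205000 * 12.0e-6 * 6.2
sigma = 2.46 * 6.2
sigma = 15.25 MPa

15.25


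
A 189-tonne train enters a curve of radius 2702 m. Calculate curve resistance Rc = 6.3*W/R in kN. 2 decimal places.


Rc = 6.3 * W / R
Rc = 6.3 * 189 / 2702
Rc = 1190.7 / 2702
Rc = 0.44 kN

0.44


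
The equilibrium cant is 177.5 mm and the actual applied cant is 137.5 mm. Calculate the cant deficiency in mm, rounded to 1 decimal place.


Cant deficiency = equilibrium cant - actual cant
CD = 177.5 - 137.5
CD = 40.0 mm

40.0


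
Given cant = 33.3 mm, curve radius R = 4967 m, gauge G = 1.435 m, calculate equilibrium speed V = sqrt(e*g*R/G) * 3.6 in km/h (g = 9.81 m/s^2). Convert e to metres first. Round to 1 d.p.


Convert cant: e = 33.3 mm = 0.0333 m
V_ms = sqrt(0.0333 * 9.81 * 4967 / 1.435)
V_ms = sqrt(1130.721109) = 33.6262 m/s
V = 33.6262 * 3.6 = 121.1 km/h

121.1


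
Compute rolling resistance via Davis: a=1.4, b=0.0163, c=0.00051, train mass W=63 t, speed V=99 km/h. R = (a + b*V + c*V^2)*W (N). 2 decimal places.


b*V = 0.0163 * 99 = 1.6137
c*V^2 = 0.00051 * 9801 = 4.99851
R_per_t = 1.4 + 1.6137 + 4.99851 = 8.01221 N/t
R_total = 8.01221 * 63 = 504.77 N

504.77


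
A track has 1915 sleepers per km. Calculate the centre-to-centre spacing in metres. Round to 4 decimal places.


Spacing = 1000 m / number of sleepers
Spacing = 1000 / 1915
Spacing = 0.5222 m

0.5222


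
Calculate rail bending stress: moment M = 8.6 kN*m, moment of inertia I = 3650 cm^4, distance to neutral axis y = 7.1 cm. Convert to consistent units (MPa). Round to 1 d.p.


Convert units:
M = 8.6 kN*m = 8600000 N*mm
y = 7.1 cm = 71 mm
I = 3650 cm^4 = 36500000 mm^4
sigma = 8600000 * 71 / 36500000
sigma = 16.7 MPa

16.7


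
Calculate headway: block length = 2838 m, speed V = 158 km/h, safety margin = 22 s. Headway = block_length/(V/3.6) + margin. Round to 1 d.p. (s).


V = 158 / 3.6 = 43.8889 m/s
Block traversal time = 2838 / 43.8889 = 64.6633 s
Headway = 64.6633 + 22
Headway = 86.7 s

86.7


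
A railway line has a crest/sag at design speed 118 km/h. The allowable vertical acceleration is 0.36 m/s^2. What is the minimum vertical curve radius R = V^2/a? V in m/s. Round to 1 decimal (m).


Convert speed: V = 118 / 3.6 = 32.7778 m/s
V^2 = 1074.3827 m^2/s^2
R_v = 1074.3827 / 0.36
R_v = 2984.4 m

2984.4


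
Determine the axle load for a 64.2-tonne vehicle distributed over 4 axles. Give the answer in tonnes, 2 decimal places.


Load per axle = total weight / number of axles
Load = 64.2 / 4
Load = 16.05 tonnes

16.05


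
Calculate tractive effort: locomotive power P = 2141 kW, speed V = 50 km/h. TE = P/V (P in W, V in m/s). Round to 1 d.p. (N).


Convert: P = 2141 kW = 2141000 W
V = 50 / 3.6 = 13.8889 m/s
TE = 2141000 / 13.8889
TE = 154152.0 N

154152.0


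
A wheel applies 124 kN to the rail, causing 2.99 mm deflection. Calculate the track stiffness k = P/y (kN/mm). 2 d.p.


Track stiffness k = P / y
k = 124 / 2.99
k = 41.47 kN/mm

41.47


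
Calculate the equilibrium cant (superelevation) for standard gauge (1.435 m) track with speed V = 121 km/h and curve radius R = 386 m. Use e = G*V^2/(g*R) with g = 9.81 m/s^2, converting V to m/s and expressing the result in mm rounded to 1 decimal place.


Convert speed: V = 121 / 3.6 = 33.6111 m/s
Apply formula: e = 1.435 * 33.6111^2 / (9.81 * 386)
e = 1.435 * 1129.7068 / 3786.66
e = 0.428116 m = 428.1 mm

428.1


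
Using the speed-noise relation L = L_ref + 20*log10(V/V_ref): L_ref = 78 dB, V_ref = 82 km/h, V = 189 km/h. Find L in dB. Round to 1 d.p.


V/V_ref = 189 / 82 = 2.304878
log10(2.304878) = 0.362648
20 * 0.362648 = 7.253
L = 78 + 7.253 = 85.3 dB

85.3


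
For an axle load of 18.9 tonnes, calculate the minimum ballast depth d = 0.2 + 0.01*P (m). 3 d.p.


d = 0.2 + 0.01 * 18.9
d = 0.2 + 0.189
d = 0.389 m

0.389


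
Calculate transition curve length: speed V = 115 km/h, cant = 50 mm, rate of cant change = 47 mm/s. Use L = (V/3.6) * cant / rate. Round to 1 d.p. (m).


Convert speed: V = 115 / 3.6 = 31.9444 m/s
L = 31.9444 * 50 / 47
L = 1597.2222 / 47
L = 34.0 m

34.0


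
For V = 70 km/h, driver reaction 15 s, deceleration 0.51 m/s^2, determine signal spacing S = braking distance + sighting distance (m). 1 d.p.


V = 70 / 3.6 = 19.4444 m/s
Braking distance = 19.4444^2 / (2*0.51) = 370.673 m
Sighting distance = 19.4444 * 15 = 291.6667 m
S = 370.673 + 291.6667 = 662.3 m

662.3


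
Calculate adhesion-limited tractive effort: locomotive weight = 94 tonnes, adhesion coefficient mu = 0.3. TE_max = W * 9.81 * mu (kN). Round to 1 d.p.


TE_max = W * g * mu
TE_max = 94 * 9.81 * 0.3
TE_max = 922.14 * 0.3
TE_max = 276.6 kN

276.6


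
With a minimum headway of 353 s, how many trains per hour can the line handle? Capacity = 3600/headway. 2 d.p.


Capacity = 3600 / headway
Capacity = 3600 / 353
Capacity = 10.20 trains/hour

10.20


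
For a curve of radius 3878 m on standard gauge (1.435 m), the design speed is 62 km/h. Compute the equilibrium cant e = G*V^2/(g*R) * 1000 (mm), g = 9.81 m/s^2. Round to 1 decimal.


Convert speed: V = 62 / 3.6 = 17.2222 m/s
Apply formula: e = 1.435 * 17.2222^2 / (9.81 * 3878)
e = 1.435 * 296.6049 / 38043.18
e = 0.011188 m = 11.2 mm

11.2


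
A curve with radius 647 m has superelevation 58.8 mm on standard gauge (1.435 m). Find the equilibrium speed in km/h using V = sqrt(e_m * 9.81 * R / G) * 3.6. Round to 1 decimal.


Convert cant: e = 58.8 mm = 0.0588 m
V_ms = sqrt(0.0588 * 9.81 * 647 / 1.435)
V_ms = sqrt(260.075063) = 16.1268 m/s
V = 16.1268 * 3.6 = 58.1 km/h

58.1


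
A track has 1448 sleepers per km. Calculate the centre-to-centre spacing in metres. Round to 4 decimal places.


Spacing = 1000 m / number of sleepers
Spacing = 1000 / 1448
Spacing = 0.6906 m

0.6906


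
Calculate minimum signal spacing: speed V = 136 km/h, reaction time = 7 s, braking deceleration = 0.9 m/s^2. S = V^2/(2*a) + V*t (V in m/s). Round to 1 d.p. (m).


V = 136 / 3.6 = 37.7778 m/s
Braking distance = 37.7778^2 / (2*0.9) = 792.8669 m
Sighting distance = 37.7778 * 7 = 264.4444 m
S = 792.8669 + 264.4444 = 1057.3 m

1057.3


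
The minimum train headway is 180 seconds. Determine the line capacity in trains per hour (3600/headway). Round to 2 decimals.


Capacity = 3600 / headway
Capacity = 3600 / 180
Capacity = 20.00 trains/hour

20.00


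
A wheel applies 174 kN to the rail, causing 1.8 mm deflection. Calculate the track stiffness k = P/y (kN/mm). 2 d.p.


Track stiffness k = P / y
k = 174 / 1.8
k = 96.67 kN/mm

96.67


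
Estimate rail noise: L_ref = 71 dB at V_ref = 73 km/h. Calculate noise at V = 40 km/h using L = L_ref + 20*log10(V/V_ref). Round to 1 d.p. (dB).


V/V_ref = 40 / 73 = 0.547945
log10(0.547945) = -0.261263
20 * -0.261263 = -5.2253
L = 71 + -5.2253 = 65.8 dB

65.8


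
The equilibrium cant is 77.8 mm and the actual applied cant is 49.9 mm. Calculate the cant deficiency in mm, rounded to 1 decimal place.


Cant deficiency = equilibrium cant - actual cant
CD = 77.8 - 49.9
CD = 27.9 mm

27.9


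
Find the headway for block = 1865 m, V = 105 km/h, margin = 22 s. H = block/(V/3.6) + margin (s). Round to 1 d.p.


V = 105 / 3.6 = 29.1667 m/s
Block traversal time = 1865 / 29.1667 = 63.9429 s
Headway = 63.9429 + 22
Headway = 85.9 s

85.9


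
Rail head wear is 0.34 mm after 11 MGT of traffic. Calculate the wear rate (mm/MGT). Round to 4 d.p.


Wear rate = total wear / cumulative tonnage
Rate = 0.34 / 11
Rate = 0.0309 mm/MGT

0.0309


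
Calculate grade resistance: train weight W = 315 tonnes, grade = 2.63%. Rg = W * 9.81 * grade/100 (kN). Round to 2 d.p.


Rg = W * 9.81 * grade / 100
Rg = 315 * 9.81 * 2.63 / 100
Rg = 3090.15 * 0.0263
Rg = 81.27 kN

81.27


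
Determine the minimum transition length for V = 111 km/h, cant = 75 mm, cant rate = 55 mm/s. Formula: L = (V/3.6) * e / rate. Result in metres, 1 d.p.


Convert speed: V = 111 / 3.6 = 30.8333 m/s
L = 30.8333 * 75 / 55
L = 2312.5 / 55
L = 42.0 m

42.0


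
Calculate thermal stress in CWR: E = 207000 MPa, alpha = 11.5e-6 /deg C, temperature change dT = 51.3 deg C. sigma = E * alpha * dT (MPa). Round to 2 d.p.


sigma = E * alpha * dT
sigma = 207000 * 11.5e-6 * 51.3
sigma = 2.3805 * 51.3
sigma = 122.12 MPa

122.12


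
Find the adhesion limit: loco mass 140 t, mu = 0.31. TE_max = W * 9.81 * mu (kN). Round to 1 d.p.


TE_max = W * g * mu
TE_max = 140 * 9.81 * 0.31
TE_max = 1373.4 * 0.31
TE_max = 425.8 kN

425.8


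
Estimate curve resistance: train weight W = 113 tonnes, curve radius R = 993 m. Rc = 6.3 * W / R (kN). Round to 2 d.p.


Rc = 6.3 * W / R
Rc = 6.3 * 113 / 993
Rc = 711.9 / 993
Rc = 0.72 kN

0.72


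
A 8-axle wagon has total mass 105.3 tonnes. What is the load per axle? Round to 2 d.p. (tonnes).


Load per axle = total weight / number of axles
Load = 105.3 / 8
Load = 13.16 tonnes

13.16


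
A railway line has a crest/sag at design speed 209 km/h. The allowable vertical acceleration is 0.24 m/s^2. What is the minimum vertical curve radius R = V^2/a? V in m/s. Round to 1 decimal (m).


Convert speed: V = 209 / 3.6 = 58.0556 m/s
V^2 = 3370.4475 m^2/s^2
R_v = 3370.4475 / 0.24
R_v = 14043.5 m

14043.5


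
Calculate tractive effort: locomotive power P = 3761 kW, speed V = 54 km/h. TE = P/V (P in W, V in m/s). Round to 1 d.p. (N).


Convert: P = 3761 kW = 3761000 W
V = 54 / 3.6 = 15.0 m/s
TE = 3761000 / 15.0
TE = 250733.3 N

250733.3


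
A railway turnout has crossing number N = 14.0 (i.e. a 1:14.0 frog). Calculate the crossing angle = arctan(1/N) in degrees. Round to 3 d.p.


1/N = 1/14.0 = 0.071429
angle = arctan(0.071429) = 0.071307 rad
angle = 0.071307 * 180/pi = 4.086 degrees

4.086


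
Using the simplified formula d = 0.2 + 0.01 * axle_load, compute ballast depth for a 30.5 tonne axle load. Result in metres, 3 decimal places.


d = 0.2 + 0.01 * 30.5
d = 0.2 + 0.305
d = 0.505 m

0.505


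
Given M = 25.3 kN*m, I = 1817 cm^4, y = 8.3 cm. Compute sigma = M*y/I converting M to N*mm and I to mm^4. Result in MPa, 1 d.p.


Convert units:
M = 25.3 kN*m = 25300000 N*mm
y = 8.3 cm = 83 mm
I = 1817 cm^4 = 18170000 mm^4
sigma = 25300000 * 83 / 18170000
sigma = 115.6 MPa

115.6


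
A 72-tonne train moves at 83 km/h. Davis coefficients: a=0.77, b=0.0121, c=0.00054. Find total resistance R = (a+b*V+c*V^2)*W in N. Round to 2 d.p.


b*V = 0.0121 * 83 = 1.0043
c*V^2 = 0.00054 * 6889 = 3.72006
R_per_t = 0.77 + 1.0043 + 3.72006 = 5.49436 N/t
R_total = 5.49436 * 72 = 395.59 N

395.59


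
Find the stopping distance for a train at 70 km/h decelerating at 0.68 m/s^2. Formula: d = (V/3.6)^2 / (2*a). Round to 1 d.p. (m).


Convert speed: V = 70 / 3.6 = 19.4444 m/s
V^2 = 378.0864
d = 378.0864 / (2 * 0.68)
d = 378.0864 / 1.36
d = 278.0 m

278.0


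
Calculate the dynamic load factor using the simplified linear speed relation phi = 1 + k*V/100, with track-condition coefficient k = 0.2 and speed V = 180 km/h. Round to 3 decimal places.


phi = 1 + k * V / 100
phi = 1 + 0.2 * 180 / 100
phi = 1 + 0.36
phi = 1.360

1.360


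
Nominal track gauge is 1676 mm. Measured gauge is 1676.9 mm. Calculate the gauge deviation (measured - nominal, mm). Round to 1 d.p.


Deviation = measured - nominal
Deviation = 1676.9 - 1676
Deviation = 0.9 mm

0.9


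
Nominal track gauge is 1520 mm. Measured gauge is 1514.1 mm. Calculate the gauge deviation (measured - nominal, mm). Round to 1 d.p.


Deviation = measured - nominal
Deviation = 1514.1 - 1520
Deviation = -5.9 mm

-5.9


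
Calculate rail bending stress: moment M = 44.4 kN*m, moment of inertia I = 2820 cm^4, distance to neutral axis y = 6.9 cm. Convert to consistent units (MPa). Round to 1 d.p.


Convert units:
M = 44.4 kN*m = 44400000 N*mm
y = 6.9 cm = 69 mm
I = 2820 cm^4 = 28200000 mm^4
sigma = 44400000 * 69 / 28200000
sigma = 108.6 MPa

108.6


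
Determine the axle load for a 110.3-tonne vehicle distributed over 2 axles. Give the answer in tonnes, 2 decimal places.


Load per axle = total weight / number of axles
Load = 110.3 / 2
Load = 55.15 tonnes

55.15


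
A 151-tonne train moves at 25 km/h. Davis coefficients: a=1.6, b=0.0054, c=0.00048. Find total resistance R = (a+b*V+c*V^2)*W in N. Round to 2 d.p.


b*V = 0.0054 * 25 = 0.135
c*V^2 = 0.00048 * 625 = 0.3
R_per_t = 1.6 + 0.135 + 0.3 = 2.035 N/t
R_total = 2.035 * 151 = 307.29 N

307.29


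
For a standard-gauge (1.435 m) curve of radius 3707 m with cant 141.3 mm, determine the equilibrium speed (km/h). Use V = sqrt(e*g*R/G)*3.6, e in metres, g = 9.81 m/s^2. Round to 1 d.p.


Convert cant: e = 141.3 mm = 0.1413 m
V_ms = sqrt(0.1413 * 9.81 * 3707 / 1.435)
V_ms = sqrt(3580.814753) = 59.8399 m/s
V = 59.8399 * 3.6 = 215.4 km/h

215.4


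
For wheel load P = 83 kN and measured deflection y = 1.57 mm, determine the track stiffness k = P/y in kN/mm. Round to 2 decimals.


Track stiffness k = P / y
k = 83 / 1.57
k = 52.87 kN/mm

52.87


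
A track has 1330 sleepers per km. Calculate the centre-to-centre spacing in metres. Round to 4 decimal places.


Spacing = 1000 m / number of sleepers
Spacing = 1000 / 1330
Spacing = 0.7519 m

0.7519


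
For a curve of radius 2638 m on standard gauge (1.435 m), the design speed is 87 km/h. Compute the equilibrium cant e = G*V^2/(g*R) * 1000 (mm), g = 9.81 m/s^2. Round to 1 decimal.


Convert speed: V = 87 / 3.6 = 24.1667 m/s
Apply formula: e = 1.435 * 24.1667^2 / (9.81 * 2638)
e = 1.435 * 584.0278 / 25878.78
e = 0.032385 m = 32.4 mm

32.4


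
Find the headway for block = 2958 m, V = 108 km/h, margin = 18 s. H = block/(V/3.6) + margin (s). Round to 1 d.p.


V = 108 / 3.6 = 30.0 m/s
Block traversal time = 2958 / 30.0 = 98.6 s
Headway = 98.6 + 18
Headway = 116.6 s

116.6


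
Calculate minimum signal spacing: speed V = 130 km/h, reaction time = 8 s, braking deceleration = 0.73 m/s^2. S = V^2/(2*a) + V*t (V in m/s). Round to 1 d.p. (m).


V = 130 / 3.6 = 36.1111 m/s
Braking distance = 36.1111^2 / (2*0.73) = 893.1591 m
Sighting distance = 36.1111 * 8 = 288.8889 m
S = 893.1591 + 288.8889 = 1182.0 m

1182.0


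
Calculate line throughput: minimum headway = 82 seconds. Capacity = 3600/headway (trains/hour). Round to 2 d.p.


Capacity = 3600 / headway
Capacity = 3600 / 82
Capacity = 43.90 trains/hour

43.90


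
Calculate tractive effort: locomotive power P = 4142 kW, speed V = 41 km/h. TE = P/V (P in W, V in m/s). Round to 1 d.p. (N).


Convert: P = 4142 kW = 4142000 W
V = 41 / 3.6 = 11.3889 m/s
TE = 4142000 / 11.3889
TE = 363687.8 N

363687.8


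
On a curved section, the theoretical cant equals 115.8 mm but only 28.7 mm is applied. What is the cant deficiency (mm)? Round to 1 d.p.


Cant deficiency = equilibrium cant - actual cant
CD = 115.8 - 28.7
CD = 87.1 mm

87.1


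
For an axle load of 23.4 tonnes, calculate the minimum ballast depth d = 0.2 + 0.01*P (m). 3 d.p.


d = 0.2 + 0.01 * 23.4
d = 0.2 + 0.234
d = 0.434 m

0.434


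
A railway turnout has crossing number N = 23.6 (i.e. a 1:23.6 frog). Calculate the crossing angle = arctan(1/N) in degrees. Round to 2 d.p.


1/N = 1/23.6 = 0.042373
angle = arctan(0.042373) = 0.042348 rad
angle = 0.042348 * 180/pi = 2.43 degrees

2.43


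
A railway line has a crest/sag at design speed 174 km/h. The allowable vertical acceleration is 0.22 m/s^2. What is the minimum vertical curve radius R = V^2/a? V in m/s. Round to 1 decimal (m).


Convert speed: V = 174 / 3.6 = 48.3333 m/s
V^2 = 2336.1111 m^2/s^2
R_v = 2336.1111 / 0.22
R_v = 10618.7 m

10618.7


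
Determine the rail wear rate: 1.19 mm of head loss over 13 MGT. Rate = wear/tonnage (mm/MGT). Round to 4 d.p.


Wear rate = total wear / cumulative tonnage
Rate = 1.19 / 13
Rate = 0.0915 mm/MGT

0.0915


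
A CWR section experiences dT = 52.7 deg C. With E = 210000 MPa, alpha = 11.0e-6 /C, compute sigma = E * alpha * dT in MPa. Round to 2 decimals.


sigma = E * alpha * dT
sigma = 210000 * 11.0e-6 * 52.7
sigma = 2.31 * 52.7
sigma = 121.74 MPa

121.74


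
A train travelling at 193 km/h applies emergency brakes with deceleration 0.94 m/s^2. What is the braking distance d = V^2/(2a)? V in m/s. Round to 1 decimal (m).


Convert speed: V = 193 / 3.6 = 53.6111 m/s
V^2 = 2874.1512
d = 2874.1512 / (2 * 0.94)
d = 2874.1512 / 1.88
d = 1528.8 m

1528.8
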